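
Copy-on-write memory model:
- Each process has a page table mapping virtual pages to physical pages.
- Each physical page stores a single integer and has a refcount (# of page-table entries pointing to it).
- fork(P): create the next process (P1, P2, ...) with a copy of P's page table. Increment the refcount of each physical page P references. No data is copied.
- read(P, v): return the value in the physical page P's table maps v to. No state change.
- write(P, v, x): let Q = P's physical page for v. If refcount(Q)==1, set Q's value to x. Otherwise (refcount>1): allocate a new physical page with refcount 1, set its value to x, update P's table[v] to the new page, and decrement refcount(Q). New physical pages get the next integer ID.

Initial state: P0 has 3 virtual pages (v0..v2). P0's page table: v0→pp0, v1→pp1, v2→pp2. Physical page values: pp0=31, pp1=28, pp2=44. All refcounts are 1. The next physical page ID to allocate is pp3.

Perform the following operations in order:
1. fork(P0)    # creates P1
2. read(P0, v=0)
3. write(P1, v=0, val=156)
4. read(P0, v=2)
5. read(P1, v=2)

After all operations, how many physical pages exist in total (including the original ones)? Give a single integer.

Op 1: fork(P0) -> P1. 3 ppages; refcounts: pp0:2 pp1:2 pp2:2
Op 2: read(P0, v0) -> 31. No state change.
Op 3: write(P1, v0, 156). refcount(pp0)=2>1 -> COPY to pp3. 4 ppages; refcounts: pp0:1 pp1:2 pp2:2 pp3:1
Op 4: read(P0, v2) -> 44. No state change.
Op 5: read(P1, v2) -> 44. No state change.

Answer: 4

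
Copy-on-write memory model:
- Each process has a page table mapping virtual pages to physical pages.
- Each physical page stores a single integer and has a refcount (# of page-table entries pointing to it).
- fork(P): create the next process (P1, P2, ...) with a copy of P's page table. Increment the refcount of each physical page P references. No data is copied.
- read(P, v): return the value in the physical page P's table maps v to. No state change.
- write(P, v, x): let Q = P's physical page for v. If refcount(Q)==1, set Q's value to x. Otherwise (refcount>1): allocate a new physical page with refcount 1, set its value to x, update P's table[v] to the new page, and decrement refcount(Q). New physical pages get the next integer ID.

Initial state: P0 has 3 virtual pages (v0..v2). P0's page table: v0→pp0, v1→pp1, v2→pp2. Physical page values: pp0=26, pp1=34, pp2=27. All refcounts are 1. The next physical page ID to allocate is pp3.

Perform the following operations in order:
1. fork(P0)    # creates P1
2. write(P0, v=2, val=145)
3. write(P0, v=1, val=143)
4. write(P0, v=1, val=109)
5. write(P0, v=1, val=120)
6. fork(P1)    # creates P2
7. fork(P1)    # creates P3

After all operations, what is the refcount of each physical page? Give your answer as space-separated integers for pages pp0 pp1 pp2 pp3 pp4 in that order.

Answer: 4 3 3 1 1

Derivation:
Op 1: fork(P0) -> P1. 3 ppages; refcounts: pp0:2 pp1:2 pp2:2
Op 2: write(P0, v2, 145). refcount(pp2)=2>1 -> COPY to pp3. 4 ppages; refcounts: pp0:2 pp1:2 pp2:1 pp3:1
Op 3: write(P0, v1, 143). refcount(pp1)=2>1 -> COPY to pp4. 5 ppages; refcounts: pp0:2 pp1:1 pp2:1 pp3:1 pp4:1
Op 4: write(P0, v1, 109). refcount(pp4)=1 -> write in place. 5 ppages; refcounts: pp0:2 pp1:1 pp2:1 pp3:1 pp4:1
Op 5: write(P0, v1, 120). refcount(pp4)=1 -> write in place. 5 ppages; refcounts: pp0:2 pp1:1 pp2:1 pp3:1 pp4:1
Op 6: fork(P1) -> P2. 5 ppages; refcounts: pp0:3 pp1:2 pp2:2 pp3:1 pp4:1
Op 7: fork(P1) -> P3. 5 ppages; refcounts: pp0:4 pp1:3 pp2:3 pp3:1 pp4:1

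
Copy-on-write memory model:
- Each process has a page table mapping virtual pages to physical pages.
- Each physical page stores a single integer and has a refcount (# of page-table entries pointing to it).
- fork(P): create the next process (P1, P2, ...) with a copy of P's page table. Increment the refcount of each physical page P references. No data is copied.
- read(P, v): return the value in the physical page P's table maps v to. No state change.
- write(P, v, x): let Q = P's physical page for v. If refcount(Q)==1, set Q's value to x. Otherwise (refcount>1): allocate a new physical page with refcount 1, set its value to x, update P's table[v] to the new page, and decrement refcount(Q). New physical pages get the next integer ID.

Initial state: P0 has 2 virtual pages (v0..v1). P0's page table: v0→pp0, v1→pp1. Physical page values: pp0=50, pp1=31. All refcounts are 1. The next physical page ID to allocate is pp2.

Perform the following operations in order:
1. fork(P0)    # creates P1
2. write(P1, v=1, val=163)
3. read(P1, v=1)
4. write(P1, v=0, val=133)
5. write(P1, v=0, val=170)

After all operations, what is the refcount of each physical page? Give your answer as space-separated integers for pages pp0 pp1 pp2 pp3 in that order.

Op 1: fork(P0) -> P1. 2 ppages; refcounts: pp0:2 pp1:2
Op 2: write(P1, v1, 163). refcount(pp1)=2>1 -> COPY to pp2. 3 ppages; refcounts: pp0:2 pp1:1 pp2:1
Op 3: read(P1, v1) -> 163. No state change.
Op 4: write(P1, v0, 133). refcount(pp0)=2>1 -> COPY to pp3. 4 ppages; refcounts: pp0:1 pp1:1 pp2:1 pp3:1
Op 5: write(P1, v0, 170). refcount(pp3)=1 -> write in place. 4 ppages; refcounts: pp0:1 pp1:1 pp2:1 pp3:1

Answer: 1 1 1 1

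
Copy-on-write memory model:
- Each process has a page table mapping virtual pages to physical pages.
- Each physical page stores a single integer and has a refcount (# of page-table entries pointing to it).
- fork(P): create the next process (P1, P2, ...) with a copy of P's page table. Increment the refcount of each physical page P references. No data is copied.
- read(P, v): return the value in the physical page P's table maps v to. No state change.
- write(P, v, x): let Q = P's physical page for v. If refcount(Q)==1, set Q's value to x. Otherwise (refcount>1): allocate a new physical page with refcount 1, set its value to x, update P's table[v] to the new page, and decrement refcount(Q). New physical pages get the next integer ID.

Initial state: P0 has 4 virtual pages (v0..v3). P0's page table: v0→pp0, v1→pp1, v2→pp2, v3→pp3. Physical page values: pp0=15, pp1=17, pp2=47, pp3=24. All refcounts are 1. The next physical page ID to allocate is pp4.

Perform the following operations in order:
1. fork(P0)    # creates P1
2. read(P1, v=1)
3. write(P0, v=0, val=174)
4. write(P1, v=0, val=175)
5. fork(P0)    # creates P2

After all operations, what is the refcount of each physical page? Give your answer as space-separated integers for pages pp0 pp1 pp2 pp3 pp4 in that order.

Op 1: fork(P0) -> P1. 4 ppages; refcounts: pp0:2 pp1:2 pp2:2 pp3:2
Op 2: read(P1, v1) -> 17. No state change.
Op 3: write(P0, v0, 174). refcount(pp0)=2>1 -> COPY to pp4. 5 ppages; refcounts: pp0:1 pp1:2 pp2:2 pp3:2 pp4:1
Op 4: write(P1, v0, 175). refcount(pp0)=1 -> write in place. 5 ppages; refcounts: pp0:1 pp1:2 pp2:2 pp3:2 pp4:1
Op 5: fork(P0) -> P2. 5 ppages; refcounts: pp0:1 pp1:3 pp2:3 pp3:3 pp4:2

Answer: 1 3 3 3 2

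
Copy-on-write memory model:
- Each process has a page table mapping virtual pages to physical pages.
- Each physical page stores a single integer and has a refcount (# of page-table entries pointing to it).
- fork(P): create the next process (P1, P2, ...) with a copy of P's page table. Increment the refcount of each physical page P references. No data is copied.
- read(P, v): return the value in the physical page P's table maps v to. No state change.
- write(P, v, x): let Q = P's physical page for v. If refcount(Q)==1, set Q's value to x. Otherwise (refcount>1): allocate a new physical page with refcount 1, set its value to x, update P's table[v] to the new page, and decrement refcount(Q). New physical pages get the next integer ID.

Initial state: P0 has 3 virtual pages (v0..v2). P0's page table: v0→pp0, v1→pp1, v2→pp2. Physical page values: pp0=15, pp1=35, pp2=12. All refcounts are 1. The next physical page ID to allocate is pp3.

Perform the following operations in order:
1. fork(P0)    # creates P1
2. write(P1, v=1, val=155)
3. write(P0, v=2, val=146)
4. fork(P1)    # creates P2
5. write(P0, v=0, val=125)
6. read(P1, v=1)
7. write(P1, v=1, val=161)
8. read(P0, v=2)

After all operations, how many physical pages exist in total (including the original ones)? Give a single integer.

Op 1: fork(P0) -> P1. 3 ppages; refcounts: pp0:2 pp1:2 pp2:2
Op 2: write(P1, v1, 155). refcount(pp1)=2>1 -> COPY to pp3. 4 ppages; refcounts: pp0:2 pp1:1 pp2:2 pp3:1
Op 3: write(P0, v2, 146). refcount(pp2)=2>1 -> COPY to pp4. 5 ppages; refcounts: pp0:2 pp1:1 pp2:1 pp3:1 pp4:1
Op 4: fork(P1) -> P2. 5 ppages; refcounts: pp0:3 pp1:1 pp2:2 pp3:2 pp4:1
Op 5: write(P0, v0, 125). refcount(pp0)=3>1 -> COPY to pp5. 6 ppages; refcounts: pp0:2 pp1:1 pp2:2 pp3:2 pp4:1 pp5:1
Op 6: read(P1, v1) -> 155. No state change.
Op 7: write(P1, v1, 161). refcount(pp3)=2>1 -> COPY to pp6. 7 ppages; refcounts: pp0:2 pp1:1 pp2:2 pp3:1 pp4:1 pp5:1 pp6:1
Op 8: read(P0, v2) -> 146. No state change.

Answer: 7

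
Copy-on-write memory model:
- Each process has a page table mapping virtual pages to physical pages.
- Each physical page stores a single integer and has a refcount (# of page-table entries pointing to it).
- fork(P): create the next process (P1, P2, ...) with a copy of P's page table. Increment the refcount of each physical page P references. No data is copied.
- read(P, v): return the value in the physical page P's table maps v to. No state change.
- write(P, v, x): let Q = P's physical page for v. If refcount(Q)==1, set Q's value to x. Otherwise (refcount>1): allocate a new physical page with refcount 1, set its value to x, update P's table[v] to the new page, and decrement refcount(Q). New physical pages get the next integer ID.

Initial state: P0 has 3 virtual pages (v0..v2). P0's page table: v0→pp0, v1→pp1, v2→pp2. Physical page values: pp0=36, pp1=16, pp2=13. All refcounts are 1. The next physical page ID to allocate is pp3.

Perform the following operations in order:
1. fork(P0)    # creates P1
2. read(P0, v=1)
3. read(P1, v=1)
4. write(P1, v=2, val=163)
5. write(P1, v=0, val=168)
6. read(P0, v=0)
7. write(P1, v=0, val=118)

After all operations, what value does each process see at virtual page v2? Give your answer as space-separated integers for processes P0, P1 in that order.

Answer: 13 163

Derivation:
Op 1: fork(P0) -> P1. 3 ppages; refcounts: pp0:2 pp1:2 pp2:2
Op 2: read(P0, v1) -> 16. No state change.
Op 3: read(P1, v1) -> 16. No state change.
Op 4: write(P1, v2, 163). refcount(pp2)=2>1 -> COPY to pp3. 4 ppages; refcounts: pp0:2 pp1:2 pp2:1 pp3:1
Op 5: write(P1, v0, 168). refcount(pp0)=2>1 -> COPY to pp4. 5 ppages; refcounts: pp0:1 pp1:2 pp2:1 pp3:1 pp4:1
Op 6: read(P0, v0) -> 36. No state change.
Op 7: write(P1, v0, 118). refcount(pp4)=1 -> write in place. 5 ppages; refcounts: pp0:1 pp1:2 pp2:1 pp3:1 pp4:1
P0: v2 -> pp2 = 13
P1: v2 -> pp3 = 163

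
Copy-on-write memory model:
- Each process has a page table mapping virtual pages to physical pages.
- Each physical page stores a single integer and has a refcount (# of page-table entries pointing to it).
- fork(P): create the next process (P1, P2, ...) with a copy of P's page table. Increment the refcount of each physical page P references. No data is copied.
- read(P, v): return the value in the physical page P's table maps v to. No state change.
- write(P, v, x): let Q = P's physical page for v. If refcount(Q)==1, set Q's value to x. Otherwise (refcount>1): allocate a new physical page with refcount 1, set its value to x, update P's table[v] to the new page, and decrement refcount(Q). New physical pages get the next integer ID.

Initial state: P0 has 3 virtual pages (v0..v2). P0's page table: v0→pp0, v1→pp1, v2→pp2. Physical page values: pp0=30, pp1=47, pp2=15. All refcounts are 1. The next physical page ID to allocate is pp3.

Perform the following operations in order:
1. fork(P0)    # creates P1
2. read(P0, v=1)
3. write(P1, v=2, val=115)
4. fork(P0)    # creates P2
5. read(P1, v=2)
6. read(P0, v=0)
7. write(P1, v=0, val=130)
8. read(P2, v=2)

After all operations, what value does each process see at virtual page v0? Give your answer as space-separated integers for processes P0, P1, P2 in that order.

Answer: 30 130 30

Derivation:
Op 1: fork(P0) -> P1. 3 ppages; refcounts: pp0:2 pp1:2 pp2:2
Op 2: read(P0, v1) -> 47. No state change.
Op 3: write(P1, v2, 115). refcount(pp2)=2>1 -> COPY to pp3. 4 ppages; refcounts: pp0:2 pp1:2 pp2:1 pp3:1
Op 4: fork(P0) -> P2. 4 ppages; refcounts: pp0:3 pp1:3 pp2:2 pp3:1
Op 5: read(P1, v2) -> 115. No state change.
Op 6: read(P0, v0) -> 30. No state change.
Op 7: write(P1, v0, 130). refcount(pp0)=3>1 -> COPY to pp4. 5 ppages; refcounts: pp0:2 pp1:3 pp2:2 pp3:1 pp4:1
Op 8: read(P2, v2) -> 15. No state change.
P0: v0 -> pp0 = 30
P1: v0 -> pp4 = 130
P2: v0 -> pp0 = 30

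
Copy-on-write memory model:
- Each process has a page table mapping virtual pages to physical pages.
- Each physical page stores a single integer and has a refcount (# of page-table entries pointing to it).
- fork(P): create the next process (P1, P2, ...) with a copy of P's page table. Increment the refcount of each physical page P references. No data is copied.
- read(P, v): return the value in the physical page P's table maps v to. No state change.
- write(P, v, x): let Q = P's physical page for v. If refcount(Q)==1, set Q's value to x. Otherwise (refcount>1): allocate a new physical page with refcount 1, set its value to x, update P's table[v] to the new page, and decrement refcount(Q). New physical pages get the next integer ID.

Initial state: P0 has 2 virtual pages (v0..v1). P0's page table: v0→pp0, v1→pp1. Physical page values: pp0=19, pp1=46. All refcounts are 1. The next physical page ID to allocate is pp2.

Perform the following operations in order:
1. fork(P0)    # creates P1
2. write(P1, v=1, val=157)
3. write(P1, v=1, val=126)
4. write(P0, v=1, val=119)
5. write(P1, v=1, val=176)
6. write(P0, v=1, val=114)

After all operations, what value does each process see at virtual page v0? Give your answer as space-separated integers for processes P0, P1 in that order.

Answer: 19 19

Derivation:
Op 1: fork(P0) -> P1. 2 ppages; refcounts: pp0:2 pp1:2
Op 2: write(P1, v1, 157). refcount(pp1)=2>1 -> COPY to pp2. 3 ppages; refcounts: pp0:2 pp1:1 pp2:1
Op 3: write(P1, v1, 126). refcount(pp2)=1 -> write in place. 3 ppages; refcounts: pp0:2 pp1:1 pp2:1
Op 4: write(P0, v1, 119). refcount(pp1)=1 -> write in place. 3 ppages; refcounts: pp0:2 pp1:1 pp2:1
Op 5: write(P1, v1, 176). refcount(pp2)=1 -> write in place. 3 ppages; refcounts: pp0:2 pp1:1 pp2:1
Op 6: write(P0, v1, 114). refcount(pp1)=1 -> write in place. 3 ppages; refcounts: pp0:2 pp1:1 pp2:1
P0: v0 -> pp0 = 19
P1: v0 -> pp0 = 19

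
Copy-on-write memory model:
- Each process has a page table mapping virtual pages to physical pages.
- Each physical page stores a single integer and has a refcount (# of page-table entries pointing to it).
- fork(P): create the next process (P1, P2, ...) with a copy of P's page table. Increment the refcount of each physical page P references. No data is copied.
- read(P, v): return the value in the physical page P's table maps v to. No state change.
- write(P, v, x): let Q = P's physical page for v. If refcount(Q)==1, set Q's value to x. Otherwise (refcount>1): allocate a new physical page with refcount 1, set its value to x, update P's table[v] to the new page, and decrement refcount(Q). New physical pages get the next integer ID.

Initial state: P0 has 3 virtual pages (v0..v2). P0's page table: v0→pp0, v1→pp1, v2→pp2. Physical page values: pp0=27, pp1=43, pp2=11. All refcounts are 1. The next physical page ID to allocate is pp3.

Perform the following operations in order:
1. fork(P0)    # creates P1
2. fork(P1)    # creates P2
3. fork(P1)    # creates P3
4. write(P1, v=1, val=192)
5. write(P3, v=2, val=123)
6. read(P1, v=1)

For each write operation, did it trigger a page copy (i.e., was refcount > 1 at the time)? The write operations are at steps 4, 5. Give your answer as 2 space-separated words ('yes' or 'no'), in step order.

Op 1: fork(P0) -> P1. 3 ppages; refcounts: pp0:2 pp1:2 pp2:2
Op 2: fork(P1) -> P2. 3 ppages; refcounts: pp0:3 pp1:3 pp2:3
Op 3: fork(P1) -> P3. 3 ppages; refcounts: pp0:4 pp1:4 pp2:4
Op 4: write(P1, v1, 192). refcount(pp1)=4>1 -> COPY to pp3. 4 ppages; refcounts: pp0:4 pp1:3 pp2:4 pp3:1
Op 5: write(P3, v2, 123). refcount(pp2)=4>1 -> COPY to pp4. 5 ppages; refcounts: pp0:4 pp1:3 pp2:3 pp3:1 pp4:1
Op 6: read(P1, v1) -> 192. No state change.

yes yes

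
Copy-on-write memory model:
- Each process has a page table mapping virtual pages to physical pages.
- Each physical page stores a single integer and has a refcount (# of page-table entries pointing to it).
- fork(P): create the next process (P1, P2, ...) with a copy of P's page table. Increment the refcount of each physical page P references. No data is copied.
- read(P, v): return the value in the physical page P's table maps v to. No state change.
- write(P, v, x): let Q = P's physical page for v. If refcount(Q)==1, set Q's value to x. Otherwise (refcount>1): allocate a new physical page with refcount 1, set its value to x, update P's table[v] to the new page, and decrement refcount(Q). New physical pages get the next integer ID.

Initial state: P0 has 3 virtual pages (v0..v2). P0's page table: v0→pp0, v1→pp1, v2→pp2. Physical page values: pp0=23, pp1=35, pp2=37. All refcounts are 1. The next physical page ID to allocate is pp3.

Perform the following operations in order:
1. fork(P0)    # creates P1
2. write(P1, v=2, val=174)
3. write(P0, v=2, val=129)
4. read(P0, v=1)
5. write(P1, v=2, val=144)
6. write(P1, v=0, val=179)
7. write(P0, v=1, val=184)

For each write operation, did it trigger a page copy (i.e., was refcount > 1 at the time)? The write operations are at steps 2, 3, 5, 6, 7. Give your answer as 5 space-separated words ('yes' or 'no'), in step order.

Op 1: fork(P0) -> P1. 3 ppages; refcounts: pp0:2 pp1:2 pp2:2
Op 2: write(P1, v2, 174). refcount(pp2)=2>1 -> COPY to pp3. 4 ppages; refcounts: pp0:2 pp1:2 pp2:1 pp3:1
Op 3: write(P0, v2, 129). refcount(pp2)=1 -> write in place. 4 ppages; refcounts: pp0:2 pp1:2 pp2:1 pp3:1
Op 4: read(P0, v1) -> 35. No state change.
Op 5: write(P1, v2, 144). refcount(pp3)=1 -> write in place. 4 ppages; refcounts: pp0:2 pp1:2 pp2:1 pp3:1
Op 6: write(P1, v0, 179). refcount(pp0)=2>1 -> COPY to pp4. 5 ppages; refcounts: pp0:1 pp1:2 pp2:1 pp3:1 pp4:1
Op 7: write(P0, v1, 184). refcount(pp1)=2>1 -> COPY to pp5. 6 ppages; refcounts: pp0:1 pp1:1 pp2:1 pp3:1 pp4:1 pp5:1

yes no no yes yes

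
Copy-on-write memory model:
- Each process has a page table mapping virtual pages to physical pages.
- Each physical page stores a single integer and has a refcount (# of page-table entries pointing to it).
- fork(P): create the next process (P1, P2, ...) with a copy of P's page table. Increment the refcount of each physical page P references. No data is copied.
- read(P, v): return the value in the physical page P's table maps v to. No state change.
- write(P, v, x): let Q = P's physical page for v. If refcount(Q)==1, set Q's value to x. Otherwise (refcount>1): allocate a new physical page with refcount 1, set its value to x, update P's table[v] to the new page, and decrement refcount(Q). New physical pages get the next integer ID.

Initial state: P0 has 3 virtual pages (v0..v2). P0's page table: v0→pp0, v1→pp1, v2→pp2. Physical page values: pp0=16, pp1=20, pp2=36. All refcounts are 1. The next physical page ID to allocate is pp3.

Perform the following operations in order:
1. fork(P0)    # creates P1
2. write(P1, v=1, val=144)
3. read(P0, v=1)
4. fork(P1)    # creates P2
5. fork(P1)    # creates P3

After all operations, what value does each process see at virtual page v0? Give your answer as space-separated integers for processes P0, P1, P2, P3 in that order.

Answer: 16 16 16 16

Derivation:
Op 1: fork(P0) -> P1. 3 ppages; refcounts: pp0:2 pp1:2 pp2:2
Op 2: write(P1, v1, 144). refcount(pp1)=2>1 -> COPY to pp3. 4 ppages; refcounts: pp0:2 pp1:1 pp2:2 pp3:1
Op 3: read(P0, v1) -> 20. No state change.
Op 4: fork(P1) -> P2. 4 ppages; refcounts: pp0:3 pp1:1 pp2:3 pp3:2
Op 5: fork(P1) -> P3. 4 ppages; refcounts: pp0:4 pp1:1 pp2:4 pp3:3
P0: v0 -> pp0 = 16
P1: v0 -> pp0 = 16
P2: v0 -> pp0 = 16
P3: v0 -> pp0 = 16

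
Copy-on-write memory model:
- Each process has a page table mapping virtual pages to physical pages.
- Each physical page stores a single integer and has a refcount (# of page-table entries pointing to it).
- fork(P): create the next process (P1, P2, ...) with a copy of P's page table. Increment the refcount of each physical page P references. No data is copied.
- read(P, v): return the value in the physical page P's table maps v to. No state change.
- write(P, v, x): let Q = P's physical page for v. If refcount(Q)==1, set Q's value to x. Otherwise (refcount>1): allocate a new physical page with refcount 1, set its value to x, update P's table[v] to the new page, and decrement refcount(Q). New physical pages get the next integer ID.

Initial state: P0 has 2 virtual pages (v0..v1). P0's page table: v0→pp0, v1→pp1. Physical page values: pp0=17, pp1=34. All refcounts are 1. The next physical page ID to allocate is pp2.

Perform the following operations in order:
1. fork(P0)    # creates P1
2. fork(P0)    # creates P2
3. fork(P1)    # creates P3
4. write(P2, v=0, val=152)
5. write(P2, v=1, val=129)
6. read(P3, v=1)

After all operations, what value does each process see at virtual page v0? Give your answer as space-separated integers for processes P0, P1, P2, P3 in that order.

Op 1: fork(P0) -> P1. 2 ppages; refcounts: pp0:2 pp1:2
Op 2: fork(P0) -> P2. 2 ppages; refcounts: pp0:3 pp1:3
Op 3: fork(P1) -> P3. 2 ppages; refcounts: pp0:4 pp1:4
Op 4: write(P2, v0, 152). refcount(pp0)=4>1 -> COPY to pp2. 3 ppages; refcounts: pp0:3 pp1:4 pp2:1
Op 5: write(P2, v1, 129). refcount(pp1)=4>1 -> COPY to pp3. 4 ppages; refcounts: pp0:3 pp1:3 pp2:1 pp3:1
Op 6: read(P3, v1) -> 34. No state change.
P0: v0 -> pp0 = 17
P1: v0 -> pp0 = 17
P2: v0 -> pp2 = 152
P3: v0 -> pp0 = 17

Answer: 17 17 152 17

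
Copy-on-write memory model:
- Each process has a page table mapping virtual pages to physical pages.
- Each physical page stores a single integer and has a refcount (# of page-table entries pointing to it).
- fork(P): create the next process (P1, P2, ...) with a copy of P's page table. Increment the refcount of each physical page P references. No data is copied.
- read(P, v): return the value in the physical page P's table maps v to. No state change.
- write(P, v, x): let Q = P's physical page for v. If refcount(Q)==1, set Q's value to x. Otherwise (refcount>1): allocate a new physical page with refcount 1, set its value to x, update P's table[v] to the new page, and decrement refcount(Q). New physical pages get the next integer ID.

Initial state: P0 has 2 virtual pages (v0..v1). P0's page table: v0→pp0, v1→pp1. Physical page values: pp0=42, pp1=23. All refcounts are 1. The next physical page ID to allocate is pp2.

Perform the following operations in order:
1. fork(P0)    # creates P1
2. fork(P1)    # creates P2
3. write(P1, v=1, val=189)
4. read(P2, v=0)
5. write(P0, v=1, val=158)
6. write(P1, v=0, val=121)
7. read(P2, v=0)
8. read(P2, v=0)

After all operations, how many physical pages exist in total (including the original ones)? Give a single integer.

Op 1: fork(P0) -> P1. 2 ppages; refcounts: pp0:2 pp1:2
Op 2: fork(P1) -> P2. 2 ppages; refcounts: pp0:3 pp1:3
Op 3: write(P1, v1, 189). refcount(pp1)=3>1 -> COPY to pp2. 3 ppages; refcounts: pp0:3 pp1:2 pp2:1
Op 4: read(P2, v0) -> 42. No state change.
Op 5: write(P0, v1, 158). refcount(pp1)=2>1 -> COPY to pp3. 4 ppages; refcounts: pp0:3 pp1:1 pp2:1 pp3:1
Op 6: write(P1, v0, 121). refcount(pp0)=3>1 -> COPY to pp4. 5 ppages; refcounts: pp0:2 pp1:1 pp2:1 pp3:1 pp4:1
Op 7: read(P2, v0) -> 42. No state change.
Op 8: read(P2, v0) -> 42. No state change.

Answer: 5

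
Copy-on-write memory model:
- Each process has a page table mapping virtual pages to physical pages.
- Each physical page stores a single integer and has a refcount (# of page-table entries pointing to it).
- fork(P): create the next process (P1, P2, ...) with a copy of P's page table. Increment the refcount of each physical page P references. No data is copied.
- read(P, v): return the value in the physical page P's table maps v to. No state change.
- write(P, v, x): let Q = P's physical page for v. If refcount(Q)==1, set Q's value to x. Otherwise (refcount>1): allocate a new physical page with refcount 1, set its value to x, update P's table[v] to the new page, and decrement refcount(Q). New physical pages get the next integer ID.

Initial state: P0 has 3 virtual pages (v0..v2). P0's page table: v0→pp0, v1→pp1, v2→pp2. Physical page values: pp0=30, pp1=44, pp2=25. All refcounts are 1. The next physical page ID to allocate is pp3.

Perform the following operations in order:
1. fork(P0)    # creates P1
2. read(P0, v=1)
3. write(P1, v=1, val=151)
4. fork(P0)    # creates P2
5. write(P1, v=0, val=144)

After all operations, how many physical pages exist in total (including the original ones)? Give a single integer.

Op 1: fork(P0) -> P1. 3 ppages; refcounts: pp0:2 pp1:2 pp2:2
Op 2: read(P0, v1) -> 44. No state change.
Op 3: write(P1, v1, 151). refcount(pp1)=2>1 -> COPY to pp3. 4 ppages; refcounts: pp0:2 pp1:1 pp2:2 pp3:1
Op 4: fork(P0) -> P2. 4 ppages; refcounts: pp0:3 pp1:2 pp2:3 pp3:1
Op 5: write(P1, v0, 144). refcount(pp0)=3>1 -> COPY to pp4. 5 ppages; refcounts: pp0:2 pp1:2 pp2:3 pp3:1 pp4:1

Answer: 5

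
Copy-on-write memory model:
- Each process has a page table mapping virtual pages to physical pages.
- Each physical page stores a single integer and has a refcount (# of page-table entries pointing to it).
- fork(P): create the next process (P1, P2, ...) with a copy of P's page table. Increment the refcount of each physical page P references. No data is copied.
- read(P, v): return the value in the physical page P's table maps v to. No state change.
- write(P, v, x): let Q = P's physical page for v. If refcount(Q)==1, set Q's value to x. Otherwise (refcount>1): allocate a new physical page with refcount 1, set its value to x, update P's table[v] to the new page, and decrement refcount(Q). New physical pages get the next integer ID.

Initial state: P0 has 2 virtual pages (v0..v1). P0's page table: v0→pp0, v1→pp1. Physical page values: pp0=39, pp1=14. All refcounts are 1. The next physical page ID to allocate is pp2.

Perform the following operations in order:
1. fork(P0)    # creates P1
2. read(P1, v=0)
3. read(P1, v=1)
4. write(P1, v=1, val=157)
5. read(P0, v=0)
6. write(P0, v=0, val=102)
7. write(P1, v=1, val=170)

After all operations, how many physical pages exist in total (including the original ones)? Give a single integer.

Answer: 4

Derivation:
Op 1: fork(P0) -> P1. 2 ppages; refcounts: pp0:2 pp1:2
Op 2: read(P1, v0) -> 39. No state change.
Op 3: read(P1, v1) -> 14. No state change.
Op 4: write(P1, v1, 157). refcount(pp1)=2>1 -> COPY to pp2. 3 ppages; refcounts: pp0:2 pp1:1 pp2:1
Op 5: read(P0, v0) -> 39. No state change.
Op 6: write(P0, v0, 102). refcount(pp0)=2>1 -> COPY to pp3. 4 ppages; refcounts: pp0:1 pp1:1 pp2:1 pp3:1
Op 7: write(P1, v1, 170). refcount(pp2)=1 -> write in place. 4 ppages; refcounts: pp0:1 pp1:1 pp2:1 pp3:1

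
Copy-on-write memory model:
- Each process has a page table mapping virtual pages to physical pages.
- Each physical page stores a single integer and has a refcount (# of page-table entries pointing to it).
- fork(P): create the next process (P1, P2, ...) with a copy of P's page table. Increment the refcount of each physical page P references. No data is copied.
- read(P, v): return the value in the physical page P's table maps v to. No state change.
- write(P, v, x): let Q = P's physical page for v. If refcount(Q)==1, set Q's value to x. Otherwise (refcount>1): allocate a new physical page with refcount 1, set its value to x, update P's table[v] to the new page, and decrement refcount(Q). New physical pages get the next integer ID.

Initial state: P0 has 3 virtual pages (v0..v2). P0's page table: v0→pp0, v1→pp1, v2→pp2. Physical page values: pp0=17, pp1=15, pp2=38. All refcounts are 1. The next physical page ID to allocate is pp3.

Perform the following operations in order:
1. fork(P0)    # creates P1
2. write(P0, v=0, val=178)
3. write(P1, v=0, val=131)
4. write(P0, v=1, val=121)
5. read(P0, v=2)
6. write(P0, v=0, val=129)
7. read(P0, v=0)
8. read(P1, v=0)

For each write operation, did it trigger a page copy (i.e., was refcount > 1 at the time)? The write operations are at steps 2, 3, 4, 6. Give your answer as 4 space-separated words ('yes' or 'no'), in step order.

Op 1: fork(P0) -> P1. 3 ppages; refcounts: pp0:2 pp1:2 pp2:2
Op 2: write(P0, v0, 178). refcount(pp0)=2>1 -> COPY to pp3. 4 ppages; refcounts: pp0:1 pp1:2 pp2:2 pp3:1
Op 3: write(P1, v0, 131). refcount(pp0)=1 -> write in place. 4 ppages; refcounts: pp0:1 pp1:2 pp2:2 pp3:1
Op 4: write(P0, v1, 121). refcount(pp1)=2>1 -> COPY to pp4. 5 ppages; refcounts: pp0:1 pp1:1 pp2:2 pp3:1 pp4:1
Op 5: read(P0, v2) -> 38. No state change.
Op 6: write(P0, v0, 129). refcount(pp3)=1 -> write in place. 5 ppages; refcounts: pp0:1 pp1:1 pp2:2 pp3:1 pp4:1
Op 7: read(P0, v0) -> 129. No state change.
Op 8: read(P1, v0) -> 131. No state change.

yes no yes no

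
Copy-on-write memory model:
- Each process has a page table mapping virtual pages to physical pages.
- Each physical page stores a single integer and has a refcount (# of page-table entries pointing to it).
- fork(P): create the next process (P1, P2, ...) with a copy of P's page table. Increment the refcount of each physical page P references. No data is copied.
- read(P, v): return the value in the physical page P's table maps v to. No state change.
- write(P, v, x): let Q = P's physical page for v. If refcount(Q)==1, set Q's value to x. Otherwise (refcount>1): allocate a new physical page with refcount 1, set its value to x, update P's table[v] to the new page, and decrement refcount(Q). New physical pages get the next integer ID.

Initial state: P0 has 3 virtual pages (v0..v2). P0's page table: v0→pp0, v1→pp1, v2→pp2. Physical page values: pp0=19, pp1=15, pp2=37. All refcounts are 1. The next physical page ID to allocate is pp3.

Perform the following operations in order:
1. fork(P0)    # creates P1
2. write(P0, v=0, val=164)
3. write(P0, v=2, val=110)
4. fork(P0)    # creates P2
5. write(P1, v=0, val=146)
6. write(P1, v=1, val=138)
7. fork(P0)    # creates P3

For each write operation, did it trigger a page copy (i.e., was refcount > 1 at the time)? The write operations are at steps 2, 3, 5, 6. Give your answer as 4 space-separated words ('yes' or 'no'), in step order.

Op 1: fork(P0) -> P1. 3 ppages; refcounts: pp0:2 pp1:2 pp2:2
Op 2: write(P0, v0, 164). refcount(pp0)=2>1 -> COPY to pp3. 4 ppages; refcounts: pp0:1 pp1:2 pp2:2 pp3:1
Op 3: write(P0, v2, 110). refcount(pp2)=2>1 -> COPY to pp4. 5 ppages; refcounts: pp0:1 pp1:2 pp2:1 pp3:1 pp4:1
Op 4: fork(P0) -> P2. 5 ppages; refcounts: pp0:1 pp1:3 pp2:1 pp3:2 pp4:2
Op 5: write(P1, v0, 146). refcount(pp0)=1 -> write in place. 5 ppages; refcounts: pp0:1 pp1:3 pp2:1 pp3:2 pp4:2
Op 6: write(P1, v1, 138). refcount(pp1)=3>1 -> COPY to pp5. 6 ppages; refcounts: pp0:1 pp1:2 pp2:1 pp3:2 pp4:2 pp5:1
Op 7: fork(P0) -> P3. 6 ppages; refcounts: pp0:1 pp1:3 pp2:1 pp3:3 pp4:3 pp5:1

yes yes no yes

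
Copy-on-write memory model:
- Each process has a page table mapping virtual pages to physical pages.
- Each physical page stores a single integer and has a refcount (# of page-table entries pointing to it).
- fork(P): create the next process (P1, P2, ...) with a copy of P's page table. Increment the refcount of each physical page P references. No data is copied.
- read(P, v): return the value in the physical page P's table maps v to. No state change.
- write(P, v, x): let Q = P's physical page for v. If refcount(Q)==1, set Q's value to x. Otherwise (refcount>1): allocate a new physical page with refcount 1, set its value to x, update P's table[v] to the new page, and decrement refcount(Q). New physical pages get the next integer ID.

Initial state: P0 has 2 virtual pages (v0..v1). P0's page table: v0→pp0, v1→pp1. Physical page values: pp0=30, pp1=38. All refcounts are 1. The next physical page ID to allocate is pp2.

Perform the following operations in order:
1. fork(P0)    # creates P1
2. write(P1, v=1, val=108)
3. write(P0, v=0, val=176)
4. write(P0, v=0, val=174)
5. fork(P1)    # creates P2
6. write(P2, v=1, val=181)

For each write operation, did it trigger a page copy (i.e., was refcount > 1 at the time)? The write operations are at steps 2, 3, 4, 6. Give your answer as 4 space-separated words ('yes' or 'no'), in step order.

Op 1: fork(P0) -> P1. 2 ppages; refcounts: pp0:2 pp1:2
Op 2: write(P1, v1, 108). refcount(pp1)=2>1 -> COPY to pp2. 3 ppages; refcounts: pp0:2 pp1:1 pp2:1
Op 3: write(P0, v0, 176). refcount(pp0)=2>1 -> COPY to pp3. 4 ppages; refcounts: pp0:1 pp1:1 pp2:1 pp3:1
Op 4: write(P0, v0, 174). refcount(pp3)=1 -> write in place. 4 ppages; refcounts: pp0:1 pp1:1 pp2:1 pp3:1
Op 5: fork(P1) -> P2. 4 ppages; refcounts: pp0:2 pp1:1 pp2:2 pp3:1
Op 6: write(P2, v1, 181). refcount(pp2)=2>1 -> COPY to pp4. 5 ppages; refcounts: pp0:2 pp1:1 pp2:1 pp3:1 pp4:1

yes yes no yes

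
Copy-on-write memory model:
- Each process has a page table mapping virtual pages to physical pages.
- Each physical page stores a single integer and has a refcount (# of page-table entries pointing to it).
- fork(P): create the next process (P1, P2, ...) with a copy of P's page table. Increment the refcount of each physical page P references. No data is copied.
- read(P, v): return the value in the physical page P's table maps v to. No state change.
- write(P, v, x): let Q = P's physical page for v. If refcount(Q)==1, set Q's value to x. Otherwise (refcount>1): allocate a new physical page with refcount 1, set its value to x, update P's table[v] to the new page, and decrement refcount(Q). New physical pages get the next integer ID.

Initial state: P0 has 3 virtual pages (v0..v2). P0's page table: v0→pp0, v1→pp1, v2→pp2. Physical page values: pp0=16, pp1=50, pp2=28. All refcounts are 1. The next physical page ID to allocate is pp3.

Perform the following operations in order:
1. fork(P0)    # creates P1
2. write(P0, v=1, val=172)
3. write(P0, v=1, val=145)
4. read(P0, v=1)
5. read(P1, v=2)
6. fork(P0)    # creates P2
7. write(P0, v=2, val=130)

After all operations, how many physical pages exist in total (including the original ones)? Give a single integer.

Op 1: fork(P0) -> P1. 3 ppages; refcounts: pp0:2 pp1:2 pp2:2
Op 2: write(P0, v1, 172). refcount(pp1)=2>1 -> COPY to pp3. 4 ppages; refcounts: pp0:2 pp1:1 pp2:2 pp3:1
Op 3: write(P0, v1, 145). refcount(pp3)=1 -> write in place. 4 ppages; refcounts: pp0:2 pp1:1 pp2:2 pp3:1
Op 4: read(P0, v1) -> 145. No state change.
Op 5: read(P1, v2) -> 28. No state change.
Op 6: fork(P0) -> P2. 4 ppages; refcounts: pp0:3 pp1:1 pp2:3 pp3:2
Op 7: write(P0, v2, 130). refcount(pp2)=3>1 -> COPY to pp4. 5 ppages; refcounts: pp0:3 pp1:1 pp2:2 pp3:2 pp4:1

Answer: 5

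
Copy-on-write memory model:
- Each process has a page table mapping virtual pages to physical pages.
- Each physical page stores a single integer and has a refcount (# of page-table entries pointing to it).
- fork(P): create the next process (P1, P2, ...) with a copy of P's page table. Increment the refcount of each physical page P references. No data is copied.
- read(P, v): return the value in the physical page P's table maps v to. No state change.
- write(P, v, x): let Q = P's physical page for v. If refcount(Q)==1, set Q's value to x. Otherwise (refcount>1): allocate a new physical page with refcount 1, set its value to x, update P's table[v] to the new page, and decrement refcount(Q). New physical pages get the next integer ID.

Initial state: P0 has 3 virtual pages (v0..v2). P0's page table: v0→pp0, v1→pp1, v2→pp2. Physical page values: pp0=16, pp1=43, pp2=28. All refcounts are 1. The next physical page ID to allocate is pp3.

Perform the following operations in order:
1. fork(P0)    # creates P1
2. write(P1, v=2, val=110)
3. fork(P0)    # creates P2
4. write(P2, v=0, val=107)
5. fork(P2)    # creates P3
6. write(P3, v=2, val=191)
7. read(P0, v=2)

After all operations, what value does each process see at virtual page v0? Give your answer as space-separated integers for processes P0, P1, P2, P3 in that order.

Answer: 16 16 107 107

Derivation:
Op 1: fork(P0) -> P1. 3 ppages; refcounts: pp0:2 pp1:2 pp2:2
Op 2: write(P1, v2, 110). refcount(pp2)=2>1 -> COPY to pp3. 4 ppages; refcounts: pp0:2 pp1:2 pp2:1 pp3:1
Op 3: fork(P0) -> P2. 4 ppages; refcounts: pp0:3 pp1:3 pp2:2 pp3:1
Op 4: write(P2, v0, 107). refcount(pp0)=3>1 -> COPY to pp4. 5 ppages; refcounts: pp0:2 pp1:3 pp2:2 pp3:1 pp4:1
Op 5: fork(P2) -> P3. 5 ppages; refcounts: pp0:2 pp1:4 pp2:3 pp3:1 pp4:2
Op 6: write(P3, v2, 191). refcount(pp2)=3>1 -> COPY to pp5. 6 ppages; refcounts: pp0:2 pp1:4 pp2:2 pp3:1 pp4:2 pp5:1
Op 7: read(P0, v2) -> 28. No state change.
P0: v0 -> pp0 = 16
P1: v0 -> pp0 = 16
P2: v0 -> pp4 = 107
P3: v0 -> pp4 = 107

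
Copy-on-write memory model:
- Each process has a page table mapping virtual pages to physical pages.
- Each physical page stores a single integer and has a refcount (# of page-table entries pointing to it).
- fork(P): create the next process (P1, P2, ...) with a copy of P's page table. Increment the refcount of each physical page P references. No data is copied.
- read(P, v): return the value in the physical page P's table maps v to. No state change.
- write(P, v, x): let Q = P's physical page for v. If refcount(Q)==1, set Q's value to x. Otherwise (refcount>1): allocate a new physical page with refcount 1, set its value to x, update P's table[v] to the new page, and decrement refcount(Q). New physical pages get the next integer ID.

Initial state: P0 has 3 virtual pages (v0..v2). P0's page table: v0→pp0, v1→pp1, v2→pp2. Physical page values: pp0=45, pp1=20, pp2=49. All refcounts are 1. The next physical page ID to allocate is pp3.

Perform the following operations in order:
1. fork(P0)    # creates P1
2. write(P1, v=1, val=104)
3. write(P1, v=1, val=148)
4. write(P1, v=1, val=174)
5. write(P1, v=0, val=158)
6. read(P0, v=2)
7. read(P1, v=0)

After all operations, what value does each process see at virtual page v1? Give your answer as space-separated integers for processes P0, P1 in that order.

Op 1: fork(P0) -> P1. 3 ppages; refcounts: pp0:2 pp1:2 pp2:2
Op 2: write(P1, v1, 104). refcount(pp1)=2>1 -> COPY to pp3. 4 ppages; refcounts: pp0:2 pp1:1 pp2:2 pp3:1
Op 3: write(P1, v1, 148). refcount(pp3)=1 -> write in place. 4 ppages; refcounts: pp0:2 pp1:1 pp2:2 pp3:1
Op 4: write(P1, v1, 174). refcount(pp3)=1 -> write in place. 4 ppages; refcounts: pp0:2 pp1:1 pp2:2 pp3:1
Op 5: write(P1, v0, 158). refcount(pp0)=2>1 -> COPY to pp4. 5 ppages; refcounts: pp0:1 pp1:1 pp2:2 pp3:1 pp4:1
Op 6: read(P0, v2) -> 49. No state change.
Op 7: read(P1, v0) -> 158. No state change.
P0: v1 -> pp1 = 20
P1: v1 -> pp3 = 174

Answer: 20 174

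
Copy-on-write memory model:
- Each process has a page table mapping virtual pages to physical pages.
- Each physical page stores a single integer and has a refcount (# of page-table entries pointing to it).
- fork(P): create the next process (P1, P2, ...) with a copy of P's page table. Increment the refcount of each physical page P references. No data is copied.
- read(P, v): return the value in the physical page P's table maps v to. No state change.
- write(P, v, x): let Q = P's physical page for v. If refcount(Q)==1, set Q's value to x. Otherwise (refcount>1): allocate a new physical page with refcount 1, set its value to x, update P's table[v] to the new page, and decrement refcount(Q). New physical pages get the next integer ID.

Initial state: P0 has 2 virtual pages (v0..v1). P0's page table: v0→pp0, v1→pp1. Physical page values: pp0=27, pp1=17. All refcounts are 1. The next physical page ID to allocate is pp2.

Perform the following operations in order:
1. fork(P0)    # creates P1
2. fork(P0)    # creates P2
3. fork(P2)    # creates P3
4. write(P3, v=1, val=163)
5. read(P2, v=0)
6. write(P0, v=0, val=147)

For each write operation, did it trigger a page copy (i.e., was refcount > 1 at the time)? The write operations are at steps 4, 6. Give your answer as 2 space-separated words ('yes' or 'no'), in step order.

Op 1: fork(P0) -> P1. 2 ppages; refcounts: pp0:2 pp1:2
Op 2: fork(P0) -> P2. 2 ppages; refcounts: pp0:3 pp1:3
Op 3: fork(P2) -> P3. 2 ppages; refcounts: pp0:4 pp1:4
Op 4: write(P3, v1, 163). refcount(pp1)=4>1 -> COPY to pp2. 3 ppages; refcounts: pp0:4 pp1:3 pp2:1
Op 5: read(P2, v0) -> 27. No state change.
Op 6: write(P0, v0, 147). refcount(pp0)=4>1 -> COPY to pp3. 4 ppages; refcounts: pp0:3 pp1:3 pp2:1 pp3:1

yes yes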